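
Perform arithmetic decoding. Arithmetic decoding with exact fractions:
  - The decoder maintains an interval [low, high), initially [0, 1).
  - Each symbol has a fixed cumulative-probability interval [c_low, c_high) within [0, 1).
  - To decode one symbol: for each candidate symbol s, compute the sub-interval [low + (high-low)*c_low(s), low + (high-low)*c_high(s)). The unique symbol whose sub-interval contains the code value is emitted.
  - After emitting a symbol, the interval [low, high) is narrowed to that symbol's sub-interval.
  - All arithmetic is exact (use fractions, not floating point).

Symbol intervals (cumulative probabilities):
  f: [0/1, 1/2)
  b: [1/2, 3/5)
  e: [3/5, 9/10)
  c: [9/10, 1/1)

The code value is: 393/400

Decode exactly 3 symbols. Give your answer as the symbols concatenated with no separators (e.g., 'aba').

Step 1: interval [0/1, 1/1), width = 1/1 - 0/1 = 1/1
  'f': [0/1 + 1/1*0/1, 0/1 + 1/1*1/2) = [0/1, 1/2)
  'b': [0/1 + 1/1*1/2, 0/1 + 1/1*3/5) = [1/2, 3/5)
  'e': [0/1 + 1/1*3/5, 0/1 + 1/1*9/10) = [3/5, 9/10)
  'c': [0/1 + 1/1*9/10, 0/1 + 1/1*1/1) = [9/10, 1/1) <- contains code 393/400
  emit 'c', narrow to [9/10, 1/1)
Step 2: interval [9/10, 1/1), width = 1/1 - 9/10 = 1/10
  'f': [9/10 + 1/10*0/1, 9/10 + 1/10*1/2) = [9/10, 19/20)
  'b': [9/10 + 1/10*1/2, 9/10 + 1/10*3/5) = [19/20, 24/25)
  'e': [9/10 + 1/10*3/5, 9/10 + 1/10*9/10) = [24/25, 99/100) <- contains code 393/400
  'c': [9/10 + 1/10*9/10, 9/10 + 1/10*1/1) = [99/100, 1/1)
  emit 'e', narrow to [24/25, 99/100)
Step 3: interval [24/25, 99/100), width = 99/100 - 24/25 = 3/100
  'f': [24/25 + 3/100*0/1, 24/25 + 3/100*1/2) = [24/25, 39/40)
  'b': [24/25 + 3/100*1/2, 24/25 + 3/100*3/5) = [39/40, 489/500)
  'e': [24/25 + 3/100*3/5, 24/25 + 3/100*9/10) = [489/500, 987/1000) <- contains code 393/400
  'c': [24/25 + 3/100*9/10, 24/25 + 3/100*1/1) = [987/1000, 99/100)
  emit 'e', narrow to [489/500, 987/1000)

Answer: cee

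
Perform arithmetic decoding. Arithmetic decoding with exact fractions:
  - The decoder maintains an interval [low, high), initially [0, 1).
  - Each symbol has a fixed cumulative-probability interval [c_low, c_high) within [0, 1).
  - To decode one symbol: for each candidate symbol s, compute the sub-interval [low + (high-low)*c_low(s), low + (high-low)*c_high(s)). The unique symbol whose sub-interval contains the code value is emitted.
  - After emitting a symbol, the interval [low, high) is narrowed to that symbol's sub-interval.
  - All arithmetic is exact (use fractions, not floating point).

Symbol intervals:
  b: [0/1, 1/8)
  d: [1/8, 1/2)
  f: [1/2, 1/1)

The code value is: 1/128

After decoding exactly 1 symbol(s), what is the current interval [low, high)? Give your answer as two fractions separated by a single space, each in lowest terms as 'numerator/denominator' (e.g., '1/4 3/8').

Step 1: interval [0/1, 1/1), width = 1/1 - 0/1 = 1/1
  'b': [0/1 + 1/1*0/1, 0/1 + 1/1*1/8) = [0/1, 1/8) <- contains code 1/128
  'd': [0/1 + 1/1*1/8, 0/1 + 1/1*1/2) = [1/8, 1/2)
  'f': [0/1 + 1/1*1/2, 0/1 + 1/1*1/1) = [1/2, 1/1)
  emit 'b', narrow to [0/1, 1/8)

Answer: 0/1 1/8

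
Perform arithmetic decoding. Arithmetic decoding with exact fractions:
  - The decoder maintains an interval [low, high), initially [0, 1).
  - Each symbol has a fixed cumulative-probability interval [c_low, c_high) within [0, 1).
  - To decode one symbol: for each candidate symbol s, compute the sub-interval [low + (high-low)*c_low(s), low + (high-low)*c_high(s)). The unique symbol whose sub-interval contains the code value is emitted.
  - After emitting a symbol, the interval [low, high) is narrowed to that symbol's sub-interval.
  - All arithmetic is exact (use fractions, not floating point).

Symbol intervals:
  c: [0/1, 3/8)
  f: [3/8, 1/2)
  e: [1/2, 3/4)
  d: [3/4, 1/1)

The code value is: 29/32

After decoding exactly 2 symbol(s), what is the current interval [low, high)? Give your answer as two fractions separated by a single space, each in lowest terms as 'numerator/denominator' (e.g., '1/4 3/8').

Step 1: interval [0/1, 1/1), width = 1/1 - 0/1 = 1/1
  'c': [0/1 + 1/1*0/1, 0/1 + 1/1*3/8) = [0/1, 3/8)
  'f': [0/1 + 1/1*3/8, 0/1 + 1/1*1/2) = [3/8, 1/2)
  'e': [0/1 + 1/1*1/2, 0/1 + 1/1*3/4) = [1/2, 3/4)
  'd': [0/1 + 1/1*3/4, 0/1 + 1/1*1/1) = [3/4, 1/1) <- contains code 29/32
  emit 'd', narrow to [3/4, 1/1)
Step 2: interval [3/4, 1/1), width = 1/1 - 3/4 = 1/4
  'c': [3/4 + 1/4*0/1, 3/4 + 1/4*3/8) = [3/4, 27/32)
  'f': [3/4 + 1/4*3/8, 3/4 + 1/4*1/2) = [27/32, 7/8)
  'e': [3/4 + 1/4*1/2, 3/4 + 1/4*3/4) = [7/8, 15/16) <- contains code 29/32
  'd': [3/4 + 1/4*3/4, 3/4 + 1/4*1/1) = [15/16, 1/1)
  emit 'e', narrow to [7/8, 15/16)

Answer: 7/8 15/16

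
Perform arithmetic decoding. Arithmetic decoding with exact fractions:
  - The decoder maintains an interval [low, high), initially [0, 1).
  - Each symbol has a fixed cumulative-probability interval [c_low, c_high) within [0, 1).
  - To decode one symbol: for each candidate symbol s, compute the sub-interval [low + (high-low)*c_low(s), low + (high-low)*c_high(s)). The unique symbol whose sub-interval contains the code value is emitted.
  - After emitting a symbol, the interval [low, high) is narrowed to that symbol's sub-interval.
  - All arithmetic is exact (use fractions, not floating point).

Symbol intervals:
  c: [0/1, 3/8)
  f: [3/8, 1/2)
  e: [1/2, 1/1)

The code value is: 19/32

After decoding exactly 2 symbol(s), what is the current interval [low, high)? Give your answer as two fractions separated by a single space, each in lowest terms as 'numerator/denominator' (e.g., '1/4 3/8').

Step 1: interval [0/1, 1/1), width = 1/1 - 0/1 = 1/1
  'c': [0/1 + 1/1*0/1, 0/1 + 1/1*3/8) = [0/1, 3/8)
  'f': [0/1 + 1/1*3/8, 0/1 + 1/1*1/2) = [3/8, 1/2)
  'e': [0/1 + 1/1*1/2, 0/1 + 1/1*1/1) = [1/2, 1/1) <- contains code 19/32
  emit 'e', narrow to [1/2, 1/1)
Step 2: interval [1/2, 1/1), width = 1/1 - 1/2 = 1/2
  'c': [1/2 + 1/2*0/1, 1/2 + 1/2*3/8) = [1/2, 11/16) <- contains code 19/32
  'f': [1/2 + 1/2*3/8, 1/2 + 1/2*1/2) = [11/16, 3/4)
  'e': [1/2 + 1/2*1/2, 1/2 + 1/2*1/1) = [3/4, 1/1)
  emit 'c', narrow to [1/2, 11/16)

Answer: 1/2 11/16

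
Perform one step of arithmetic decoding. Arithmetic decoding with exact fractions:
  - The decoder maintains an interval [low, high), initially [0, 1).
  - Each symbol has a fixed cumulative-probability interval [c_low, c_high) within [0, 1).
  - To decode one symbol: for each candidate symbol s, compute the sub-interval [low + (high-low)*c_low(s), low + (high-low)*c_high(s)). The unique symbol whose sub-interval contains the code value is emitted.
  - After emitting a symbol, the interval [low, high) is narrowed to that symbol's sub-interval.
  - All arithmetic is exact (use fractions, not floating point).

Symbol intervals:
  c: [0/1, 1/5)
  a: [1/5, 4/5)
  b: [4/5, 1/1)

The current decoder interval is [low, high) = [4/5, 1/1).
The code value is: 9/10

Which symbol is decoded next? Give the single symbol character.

Answer: a

Derivation:
Interval width = high − low = 1/1 − 4/5 = 1/5
Scaled code = (code − low) / width = (9/10 − 4/5) / 1/5 = 1/2
  c: [0/1, 1/5) 
  a: [1/5, 4/5) ← scaled code falls here ✓
  b: [4/5, 1/1) 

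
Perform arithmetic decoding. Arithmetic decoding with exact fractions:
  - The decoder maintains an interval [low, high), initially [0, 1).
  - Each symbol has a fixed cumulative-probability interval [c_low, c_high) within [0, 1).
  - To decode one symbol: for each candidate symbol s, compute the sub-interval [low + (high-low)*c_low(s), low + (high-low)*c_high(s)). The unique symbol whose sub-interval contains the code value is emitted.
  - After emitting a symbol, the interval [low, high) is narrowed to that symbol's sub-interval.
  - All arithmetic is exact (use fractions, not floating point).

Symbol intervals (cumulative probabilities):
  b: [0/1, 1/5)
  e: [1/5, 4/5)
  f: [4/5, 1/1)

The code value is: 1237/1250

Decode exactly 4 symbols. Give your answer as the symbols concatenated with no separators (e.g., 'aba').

Step 1: interval [0/1, 1/1), width = 1/1 - 0/1 = 1/1
  'b': [0/1 + 1/1*0/1, 0/1 + 1/1*1/5) = [0/1, 1/5)
  'e': [0/1 + 1/1*1/5, 0/1 + 1/1*4/5) = [1/5, 4/5)
  'f': [0/1 + 1/1*4/5, 0/1 + 1/1*1/1) = [4/5, 1/1) <- contains code 1237/1250
  emit 'f', narrow to [4/5, 1/1)
Step 2: interval [4/5, 1/1), width = 1/1 - 4/5 = 1/5
  'b': [4/5 + 1/5*0/1, 4/5 + 1/5*1/5) = [4/5, 21/25)
  'e': [4/5 + 1/5*1/5, 4/5 + 1/5*4/5) = [21/25, 24/25)
  'f': [4/5 + 1/5*4/5, 4/5 + 1/5*1/1) = [24/25, 1/1) <- contains code 1237/1250
  emit 'f', narrow to [24/25, 1/1)
Step 3: interval [24/25, 1/1), width = 1/1 - 24/25 = 1/25
  'b': [24/25 + 1/25*0/1, 24/25 + 1/25*1/5) = [24/25, 121/125)
  'e': [24/25 + 1/25*1/5, 24/25 + 1/25*4/5) = [121/125, 124/125) <- contains code 1237/1250
  'f': [24/25 + 1/25*4/5, 24/25 + 1/25*1/1) = [124/125, 1/1)
  emit 'e', narrow to [121/125, 124/125)
Step 4: interval [121/125, 124/125), width = 124/125 - 121/125 = 3/125
  'b': [121/125 + 3/125*0/1, 121/125 + 3/125*1/5) = [121/125, 608/625)
  'e': [121/125 + 3/125*1/5, 121/125 + 3/125*4/5) = [608/625, 617/625)
  'f': [121/125 + 3/125*4/5, 121/125 + 3/125*1/1) = [617/625, 124/125) <- contains code 1237/1250
  emit 'f', narrow to [617/625, 124/125)

Answer: ffef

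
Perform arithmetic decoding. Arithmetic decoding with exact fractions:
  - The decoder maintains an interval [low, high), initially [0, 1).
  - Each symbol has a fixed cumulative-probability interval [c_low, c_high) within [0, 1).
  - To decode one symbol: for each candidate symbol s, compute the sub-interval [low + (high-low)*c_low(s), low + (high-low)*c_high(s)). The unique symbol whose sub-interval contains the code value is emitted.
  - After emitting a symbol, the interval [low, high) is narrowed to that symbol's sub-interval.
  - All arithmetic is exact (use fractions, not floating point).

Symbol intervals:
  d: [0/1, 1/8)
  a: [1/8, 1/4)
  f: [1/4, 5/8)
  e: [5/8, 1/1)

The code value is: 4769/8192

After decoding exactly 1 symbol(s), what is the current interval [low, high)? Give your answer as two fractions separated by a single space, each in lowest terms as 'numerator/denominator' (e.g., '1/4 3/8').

Step 1: interval [0/1, 1/1), width = 1/1 - 0/1 = 1/1
  'd': [0/1 + 1/1*0/1, 0/1 + 1/1*1/8) = [0/1, 1/8)
  'a': [0/1 + 1/1*1/8, 0/1 + 1/1*1/4) = [1/8, 1/4)
  'f': [0/1 + 1/1*1/4, 0/1 + 1/1*5/8) = [1/4, 5/8) <- contains code 4769/8192
  'e': [0/1 + 1/1*5/8, 0/1 + 1/1*1/1) = [5/8, 1/1)
  emit 'f', narrow to [1/4, 5/8)

Answer: 1/4 5/8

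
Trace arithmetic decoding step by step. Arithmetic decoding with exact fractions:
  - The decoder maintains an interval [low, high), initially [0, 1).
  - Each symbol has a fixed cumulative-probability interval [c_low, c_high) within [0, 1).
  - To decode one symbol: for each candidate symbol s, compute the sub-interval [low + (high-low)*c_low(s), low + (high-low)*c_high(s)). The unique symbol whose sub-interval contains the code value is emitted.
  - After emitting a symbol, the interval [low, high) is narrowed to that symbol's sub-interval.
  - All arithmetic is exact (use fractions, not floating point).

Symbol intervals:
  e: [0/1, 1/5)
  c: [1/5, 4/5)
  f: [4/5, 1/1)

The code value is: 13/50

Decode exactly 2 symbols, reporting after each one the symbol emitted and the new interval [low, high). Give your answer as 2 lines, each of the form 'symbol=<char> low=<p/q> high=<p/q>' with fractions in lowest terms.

Answer: symbol=c low=1/5 high=4/5
symbol=e low=1/5 high=8/25

Derivation:
Step 1: interval [0/1, 1/1), width = 1/1 - 0/1 = 1/1
  'e': [0/1 + 1/1*0/1, 0/1 + 1/1*1/5) = [0/1, 1/5)
  'c': [0/1 + 1/1*1/5, 0/1 + 1/1*4/5) = [1/5, 4/5) <- contains code 13/50
  'f': [0/1 + 1/1*4/5, 0/1 + 1/1*1/1) = [4/5, 1/1)
  emit 'c', narrow to [1/5, 4/5)
Step 2: interval [1/5, 4/5), width = 4/5 - 1/5 = 3/5
  'e': [1/5 + 3/5*0/1, 1/5 + 3/5*1/5) = [1/5, 8/25) <- contains code 13/50
  'c': [1/5 + 3/5*1/5, 1/5 + 3/5*4/5) = [8/25, 17/25)
  'f': [1/5 + 3/5*4/5, 1/5 + 3/5*1/1) = [17/25, 4/5)
  emit 'e', narrow to [1/5, 8/25)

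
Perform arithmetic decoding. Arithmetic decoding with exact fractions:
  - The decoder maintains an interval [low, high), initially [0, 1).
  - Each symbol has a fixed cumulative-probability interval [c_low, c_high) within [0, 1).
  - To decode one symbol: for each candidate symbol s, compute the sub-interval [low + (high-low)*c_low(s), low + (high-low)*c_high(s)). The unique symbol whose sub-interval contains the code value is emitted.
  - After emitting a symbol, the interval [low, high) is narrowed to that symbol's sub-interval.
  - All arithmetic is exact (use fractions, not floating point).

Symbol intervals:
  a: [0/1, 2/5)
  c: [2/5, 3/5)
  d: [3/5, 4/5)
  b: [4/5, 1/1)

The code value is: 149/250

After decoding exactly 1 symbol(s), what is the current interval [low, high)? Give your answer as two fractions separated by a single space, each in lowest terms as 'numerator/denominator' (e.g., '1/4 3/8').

Step 1: interval [0/1, 1/1), width = 1/1 - 0/1 = 1/1
  'a': [0/1 + 1/1*0/1, 0/1 + 1/1*2/5) = [0/1, 2/5)
  'c': [0/1 + 1/1*2/5, 0/1 + 1/1*3/5) = [2/5, 3/5) <- contains code 149/250
  'd': [0/1 + 1/1*3/5, 0/1 + 1/1*4/5) = [3/5, 4/5)
  'b': [0/1 + 1/1*4/5, 0/1 + 1/1*1/1) = [4/5, 1/1)
  emit 'c', narrow to [2/5, 3/5)

Answer: 2/5 3/5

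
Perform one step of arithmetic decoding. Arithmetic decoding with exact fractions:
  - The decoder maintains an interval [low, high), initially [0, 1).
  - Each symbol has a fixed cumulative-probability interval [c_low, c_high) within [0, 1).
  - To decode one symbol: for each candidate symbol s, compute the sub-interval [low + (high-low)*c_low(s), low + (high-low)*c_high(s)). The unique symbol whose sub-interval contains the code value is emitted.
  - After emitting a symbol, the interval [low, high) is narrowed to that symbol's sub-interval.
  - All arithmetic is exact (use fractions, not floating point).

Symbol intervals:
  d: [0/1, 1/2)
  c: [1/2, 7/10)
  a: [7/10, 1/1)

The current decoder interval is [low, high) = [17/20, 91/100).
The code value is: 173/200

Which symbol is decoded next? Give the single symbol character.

Interval width = high − low = 91/100 − 17/20 = 3/50
Scaled code = (code − low) / width = (173/200 − 17/20) / 3/50 = 1/4
  d: [0/1, 1/2) ← scaled code falls here ✓
  c: [1/2, 7/10) 
  a: [7/10, 1/1) 

Answer: d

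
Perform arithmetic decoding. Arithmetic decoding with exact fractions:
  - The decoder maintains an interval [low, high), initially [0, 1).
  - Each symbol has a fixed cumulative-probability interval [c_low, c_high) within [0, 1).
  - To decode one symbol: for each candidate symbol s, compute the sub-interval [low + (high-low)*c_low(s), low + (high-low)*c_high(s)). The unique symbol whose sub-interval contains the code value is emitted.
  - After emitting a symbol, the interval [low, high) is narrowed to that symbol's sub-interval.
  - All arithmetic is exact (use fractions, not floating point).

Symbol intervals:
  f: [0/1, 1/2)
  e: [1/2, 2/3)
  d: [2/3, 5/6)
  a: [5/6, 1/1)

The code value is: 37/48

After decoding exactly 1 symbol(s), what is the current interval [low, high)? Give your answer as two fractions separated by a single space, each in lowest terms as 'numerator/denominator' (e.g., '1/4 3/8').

Answer: 2/3 5/6

Derivation:
Step 1: interval [0/1, 1/1), width = 1/1 - 0/1 = 1/1
  'f': [0/1 + 1/1*0/1, 0/1 + 1/1*1/2) = [0/1, 1/2)
  'e': [0/1 + 1/1*1/2, 0/1 + 1/1*2/3) = [1/2, 2/3)
  'd': [0/1 + 1/1*2/3, 0/1 + 1/1*5/6) = [2/3, 5/6) <- contains code 37/48
  'a': [0/1 + 1/1*5/6, 0/1 + 1/1*1/1) = [5/6, 1/1)
  emit 'd', narrow to [2/3, 5/6)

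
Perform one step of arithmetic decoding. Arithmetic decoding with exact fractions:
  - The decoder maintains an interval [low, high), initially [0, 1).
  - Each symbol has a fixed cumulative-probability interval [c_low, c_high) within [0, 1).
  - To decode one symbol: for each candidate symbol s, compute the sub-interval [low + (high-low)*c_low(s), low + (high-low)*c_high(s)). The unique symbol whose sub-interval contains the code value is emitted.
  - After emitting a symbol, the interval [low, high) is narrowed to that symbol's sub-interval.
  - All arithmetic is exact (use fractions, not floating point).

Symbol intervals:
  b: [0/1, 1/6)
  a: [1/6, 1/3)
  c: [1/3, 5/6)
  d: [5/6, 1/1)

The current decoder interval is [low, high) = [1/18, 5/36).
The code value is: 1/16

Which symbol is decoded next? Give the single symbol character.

Answer: b

Derivation:
Interval width = high − low = 5/36 − 1/18 = 1/12
Scaled code = (code − low) / width = (1/16 − 1/18) / 1/12 = 1/12
  b: [0/1, 1/6) ← scaled code falls here ✓
  a: [1/6, 1/3) 
  c: [1/3, 5/6) 
  d: [5/6, 1/1) 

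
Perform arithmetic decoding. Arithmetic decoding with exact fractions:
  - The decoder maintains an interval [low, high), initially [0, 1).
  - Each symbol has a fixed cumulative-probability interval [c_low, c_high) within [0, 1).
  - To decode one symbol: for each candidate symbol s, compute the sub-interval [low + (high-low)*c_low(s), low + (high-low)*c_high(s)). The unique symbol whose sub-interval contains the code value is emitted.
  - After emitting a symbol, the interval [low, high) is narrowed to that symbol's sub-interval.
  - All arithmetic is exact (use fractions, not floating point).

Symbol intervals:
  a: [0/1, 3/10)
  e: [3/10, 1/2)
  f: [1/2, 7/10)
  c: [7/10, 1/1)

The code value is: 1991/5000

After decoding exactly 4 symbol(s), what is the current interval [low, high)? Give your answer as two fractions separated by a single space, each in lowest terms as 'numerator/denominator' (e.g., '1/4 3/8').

Step 1: interval [0/1, 1/1), width = 1/1 - 0/1 = 1/1
  'a': [0/1 + 1/1*0/1, 0/1 + 1/1*3/10) = [0/1, 3/10)
  'e': [0/1 + 1/1*3/10, 0/1 + 1/1*1/2) = [3/10, 1/2) <- contains code 1991/5000
  'f': [0/1 + 1/1*1/2, 0/1 + 1/1*7/10) = [1/2, 7/10)
  'c': [0/1 + 1/1*7/10, 0/1 + 1/1*1/1) = [7/10, 1/1)
  emit 'e', narrow to [3/10, 1/2)
Step 2: interval [3/10, 1/2), width = 1/2 - 3/10 = 1/5
  'a': [3/10 + 1/5*0/1, 3/10 + 1/5*3/10) = [3/10, 9/25)
  'e': [3/10 + 1/5*3/10, 3/10 + 1/5*1/2) = [9/25, 2/5) <- contains code 1991/5000
  'f': [3/10 + 1/5*1/2, 3/10 + 1/5*7/10) = [2/5, 11/25)
  'c': [3/10 + 1/5*7/10, 3/10 + 1/5*1/1) = [11/25, 1/2)
  emit 'e', narrow to [9/25, 2/5)
Step 3: interval [9/25, 2/5), width = 2/5 - 9/25 = 1/25
  'a': [9/25 + 1/25*0/1, 9/25 + 1/25*3/10) = [9/25, 93/250)
  'e': [9/25 + 1/25*3/10, 9/25 + 1/25*1/2) = [93/250, 19/50)
  'f': [9/25 + 1/25*1/2, 9/25 + 1/25*7/10) = [19/50, 97/250)
  'c': [9/25 + 1/25*7/10, 9/25 + 1/25*1/1) = [97/250, 2/5) <- contains code 1991/5000
  emit 'c', narrow to [97/250, 2/5)
Step 4: interval [97/250, 2/5), width = 2/5 - 97/250 = 3/250
  'a': [97/250 + 3/250*0/1, 97/250 + 3/250*3/10) = [97/250, 979/2500)
  'e': [97/250 + 3/250*3/10, 97/250 + 3/250*1/2) = [979/2500, 197/500)
  'f': [97/250 + 3/250*1/2, 97/250 + 3/250*7/10) = [197/500, 991/2500)
  'c': [97/250 + 3/250*7/10, 97/250 + 3/250*1/1) = [991/2500, 2/5) <- contains code 1991/5000
  emit 'c', narrow to [991/2500, 2/5)

Answer: 991/2500 2/5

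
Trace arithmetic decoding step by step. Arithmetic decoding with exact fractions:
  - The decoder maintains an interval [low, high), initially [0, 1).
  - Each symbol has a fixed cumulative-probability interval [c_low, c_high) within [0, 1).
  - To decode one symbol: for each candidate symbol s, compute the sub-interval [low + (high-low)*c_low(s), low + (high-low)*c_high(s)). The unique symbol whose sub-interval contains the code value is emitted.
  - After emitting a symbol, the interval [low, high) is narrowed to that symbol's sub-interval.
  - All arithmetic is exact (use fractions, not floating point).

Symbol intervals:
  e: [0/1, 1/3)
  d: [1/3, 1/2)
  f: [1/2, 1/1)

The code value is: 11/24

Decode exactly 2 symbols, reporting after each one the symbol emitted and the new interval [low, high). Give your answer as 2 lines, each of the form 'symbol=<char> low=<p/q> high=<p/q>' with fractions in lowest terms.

Answer: symbol=d low=1/3 high=1/2
symbol=f low=5/12 high=1/2

Derivation:
Step 1: interval [0/1, 1/1), width = 1/1 - 0/1 = 1/1
  'e': [0/1 + 1/1*0/1, 0/1 + 1/1*1/3) = [0/1, 1/3)
  'd': [0/1 + 1/1*1/3, 0/1 + 1/1*1/2) = [1/3, 1/2) <- contains code 11/24
  'f': [0/1 + 1/1*1/2, 0/1 + 1/1*1/1) = [1/2, 1/1)
  emit 'd', narrow to [1/3, 1/2)
Step 2: interval [1/3, 1/2), width = 1/2 - 1/3 = 1/6
  'e': [1/3 + 1/6*0/1, 1/3 + 1/6*1/3) = [1/3, 7/18)
  'd': [1/3 + 1/6*1/3, 1/3 + 1/6*1/2) = [7/18, 5/12)
  'f': [1/3 + 1/6*1/2, 1/3 + 1/6*1/1) = [5/12, 1/2) <- contains code 11/24
  emit 'f', narrow to [5/12, 1/2)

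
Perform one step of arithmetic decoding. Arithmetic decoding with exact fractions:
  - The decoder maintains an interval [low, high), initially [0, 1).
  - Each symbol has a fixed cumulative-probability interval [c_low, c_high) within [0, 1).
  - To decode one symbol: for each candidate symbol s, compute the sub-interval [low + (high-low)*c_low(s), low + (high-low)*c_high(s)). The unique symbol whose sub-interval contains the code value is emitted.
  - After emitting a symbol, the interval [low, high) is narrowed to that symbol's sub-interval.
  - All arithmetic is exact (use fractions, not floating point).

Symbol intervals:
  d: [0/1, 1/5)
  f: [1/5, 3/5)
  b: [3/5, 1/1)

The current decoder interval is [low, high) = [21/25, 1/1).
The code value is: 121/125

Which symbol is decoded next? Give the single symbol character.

Interval width = high − low = 1/1 − 21/25 = 4/25
Scaled code = (code − low) / width = (121/125 − 21/25) / 4/25 = 4/5
  d: [0/1, 1/5) 
  f: [1/5, 3/5) 
  b: [3/5, 1/1) ← scaled code falls here ✓

Answer: b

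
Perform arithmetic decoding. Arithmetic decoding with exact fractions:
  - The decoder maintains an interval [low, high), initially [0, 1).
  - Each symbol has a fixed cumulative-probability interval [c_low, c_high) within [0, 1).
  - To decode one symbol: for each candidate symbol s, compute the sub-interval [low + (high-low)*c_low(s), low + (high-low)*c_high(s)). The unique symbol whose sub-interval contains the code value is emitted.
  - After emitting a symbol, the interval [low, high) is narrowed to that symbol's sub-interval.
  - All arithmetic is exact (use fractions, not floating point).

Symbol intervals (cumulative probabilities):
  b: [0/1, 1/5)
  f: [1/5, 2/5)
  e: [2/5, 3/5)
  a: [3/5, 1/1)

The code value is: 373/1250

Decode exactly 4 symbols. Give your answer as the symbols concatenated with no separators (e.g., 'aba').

Step 1: interval [0/1, 1/1), width = 1/1 - 0/1 = 1/1
  'b': [0/1 + 1/1*0/1, 0/1 + 1/1*1/5) = [0/1, 1/5)
  'f': [0/1 + 1/1*1/5, 0/1 + 1/1*2/5) = [1/5, 2/5) <- contains code 373/1250
  'e': [0/1 + 1/1*2/5, 0/1 + 1/1*3/5) = [2/5, 3/5)
  'a': [0/1 + 1/1*3/5, 0/1 + 1/1*1/1) = [3/5, 1/1)
  emit 'f', narrow to [1/5, 2/5)
Step 2: interval [1/5, 2/5), width = 2/5 - 1/5 = 1/5
  'b': [1/5 + 1/5*0/1, 1/5 + 1/5*1/5) = [1/5, 6/25)
  'f': [1/5 + 1/5*1/5, 1/5 + 1/5*2/5) = [6/25, 7/25)
  'e': [1/5 + 1/5*2/5, 1/5 + 1/5*3/5) = [7/25, 8/25) <- contains code 373/1250
  'a': [1/5 + 1/5*3/5, 1/5 + 1/5*1/1) = [8/25, 2/5)
  emit 'e', narrow to [7/25, 8/25)
Step 3: interval [7/25, 8/25), width = 8/25 - 7/25 = 1/25
  'b': [7/25 + 1/25*0/1, 7/25 + 1/25*1/5) = [7/25, 36/125)
  'f': [7/25 + 1/25*1/5, 7/25 + 1/25*2/5) = [36/125, 37/125)
  'e': [7/25 + 1/25*2/5, 7/25 + 1/25*3/5) = [37/125, 38/125) <- contains code 373/1250
  'a': [7/25 + 1/25*3/5, 7/25 + 1/25*1/1) = [38/125, 8/25)
  emit 'e', narrow to [37/125, 38/125)
Step 4: interval [37/125, 38/125), width = 38/125 - 37/125 = 1/125
  'b': [37/125 + 1/125*0/1, 37/125 + 1/125*1/5) = [37/125, 186/625)
  'f': [37/125 + 1/125*1/5, 37/125 + 1/125*2/5) = [186/625, 187/625) <- contains code 373/1250
  'e': [37/125 + 1/125*2/5, 37/125 + 1/125*3/5) = [187/625, 188/625)
  'a': [37/125 + 1/125*3/5, 37/125 + 1/125*1/1) = [188/625, 38/125)
  emit 'f', narrow to [186/625, 187/625)

Answer: feef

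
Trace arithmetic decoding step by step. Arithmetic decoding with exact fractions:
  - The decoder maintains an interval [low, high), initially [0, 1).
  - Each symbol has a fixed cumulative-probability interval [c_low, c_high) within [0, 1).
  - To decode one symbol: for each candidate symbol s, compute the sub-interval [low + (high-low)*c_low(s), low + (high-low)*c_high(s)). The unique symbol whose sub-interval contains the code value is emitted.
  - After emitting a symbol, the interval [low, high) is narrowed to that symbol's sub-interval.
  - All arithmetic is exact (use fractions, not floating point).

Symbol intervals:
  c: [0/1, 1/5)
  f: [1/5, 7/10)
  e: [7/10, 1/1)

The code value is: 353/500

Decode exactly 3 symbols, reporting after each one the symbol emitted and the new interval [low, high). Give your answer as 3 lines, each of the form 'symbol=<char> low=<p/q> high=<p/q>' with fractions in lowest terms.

Answer: symbol=e low=7/10 high=1/1
symbol=c low=7/10 high=19/25
symbol=c low=7/10 high=89/125

Derivation:
Step 1: interval [0/1, 1/1), width = 1/1 - 0/1 = 1/1
  'c': [0/1 + 1/1*0/1, 0/1 + 1/1*1/5) = [0/1, 1/5)
  'f': [0/1 + 1/1*1/5, 0/1 + 1/1*7/10) = [1/5, 7/10)
  'e': [0/1 + 1/1*7/10, 0/1 + 1/1*1/1) = [7/10, 1/1) <- contains code 353/500
  emit 'e', narrow to [7/10, 1/1)
Step 2: interval [7/10, 1/1), width = 1/1 - 7/10 = 3/10
  'c': [7/10 + 3/10*0/1, 7/10 + 3/10*1/5) = [7/10, 19/25) <- contains code 353/500
  'f': [7/10 + 3/10*1/5, 7/10 + 3/10*7/10) = [19/25, 91/100)
  'e': [7/10 + 3/10*7/10, 7/10 + 3/10*1/1) = [91/100, 1/1)
  emit 'c', narrow to [7/10, 19/25)
Step 3: interval [7/10, 19/25), width = 19/25 - 7/10 = 3/50
  'c': [7/10 + 3/50*0/1, 7/10 + 3/50*1/5) = [7/10, 89/125) <- contains code 353/500
  'f': [7/10 + 3/50*1/5, 7/10 + 3/50*7/10) = [89/125, 371/500)
  'e': [7/10 + 3/50*7/10, 7/10 + 3/50*1/1) = [371/500, 19/25)
  emit 'c', narrow to [7/10, 89/125)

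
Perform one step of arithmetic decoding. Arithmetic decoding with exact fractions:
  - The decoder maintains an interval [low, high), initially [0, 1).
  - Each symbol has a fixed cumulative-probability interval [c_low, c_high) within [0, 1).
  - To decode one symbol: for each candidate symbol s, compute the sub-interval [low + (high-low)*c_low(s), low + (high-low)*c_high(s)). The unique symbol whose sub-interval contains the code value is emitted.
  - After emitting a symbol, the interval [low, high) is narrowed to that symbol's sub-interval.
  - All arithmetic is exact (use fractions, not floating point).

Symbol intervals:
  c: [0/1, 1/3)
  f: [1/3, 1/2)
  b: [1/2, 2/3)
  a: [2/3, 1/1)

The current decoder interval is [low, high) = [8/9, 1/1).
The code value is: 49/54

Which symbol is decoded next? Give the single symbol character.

Interval width = high − low = 1/1 − 8/9 = 1/9
Scaled code = (code − low) / width = (49/54 − 8/9) / 1/9 = 1/6
  c: [0/1, 1/3) ← scaled code falls here ✓
  f: [1/3, 1/2) 
  b: [1/2, 2/3) 
  a: [2/3, 1/1) 

Answer: c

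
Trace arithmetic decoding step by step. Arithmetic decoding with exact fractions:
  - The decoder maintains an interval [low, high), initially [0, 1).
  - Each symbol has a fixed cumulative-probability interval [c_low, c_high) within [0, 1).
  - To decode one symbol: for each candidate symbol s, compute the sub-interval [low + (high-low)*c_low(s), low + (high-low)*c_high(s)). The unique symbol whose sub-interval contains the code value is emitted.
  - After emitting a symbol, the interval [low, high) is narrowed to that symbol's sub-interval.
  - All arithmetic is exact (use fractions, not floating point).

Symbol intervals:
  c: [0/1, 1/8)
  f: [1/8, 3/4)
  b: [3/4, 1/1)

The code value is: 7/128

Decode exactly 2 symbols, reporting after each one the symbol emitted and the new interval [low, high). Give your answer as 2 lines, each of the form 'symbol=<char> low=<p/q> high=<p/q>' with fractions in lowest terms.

Step 1: interval [0/1, 1/1), width = 1/1 - 0/1 = 1/1
  'c': [0/1 + 1/1*0/1, 0/1 + 1/1*1/8) = [0/1, 1/8) <- contains code 7/128
  'f': [0/1 + 1/1*1/8, 0/1 + 1/1*3/4) = [1/8, 3/4)
  'b': [0/1 + 1/1*3/4, 0/1 + 1/1*1/1) = [3/4, 1/1)
  emit 'c', narrow to [0/1, 1/8)
Step 2: interval [0/1, 1/8), width = 1/8 - 0/1 = 1/8
  'c': [0/1 + 1/8*0/1, 0/1 + 1/8*1/8) = [0/1, 1/64)
  'f': [0/1 + 1/8*1/8, 0/1 + 1/8*3/4) = [1/64, 3/32) <- contains code 7/128
  'b': [0/1 + 1/8*3/4, 0/1 + 1/8*1/1) = [3/32, 1/8)
  emit 'f', narrow to [1/64, 3/32)

Answer: symbol=c low=0/1 high=1/8
symbol=f low=1/64 high=3/32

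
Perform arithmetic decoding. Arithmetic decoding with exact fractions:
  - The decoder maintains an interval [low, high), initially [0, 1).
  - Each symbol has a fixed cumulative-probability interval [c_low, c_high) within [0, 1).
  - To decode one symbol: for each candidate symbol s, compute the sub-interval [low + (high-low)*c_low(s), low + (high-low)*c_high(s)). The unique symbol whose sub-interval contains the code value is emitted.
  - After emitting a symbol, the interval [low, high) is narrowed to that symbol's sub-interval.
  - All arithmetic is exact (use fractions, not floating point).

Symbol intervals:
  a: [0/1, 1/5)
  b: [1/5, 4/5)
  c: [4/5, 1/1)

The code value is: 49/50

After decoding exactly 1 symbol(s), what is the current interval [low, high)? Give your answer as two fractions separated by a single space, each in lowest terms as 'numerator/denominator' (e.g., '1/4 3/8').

Answer: 4/5 1/1

Derivation:
Step 1: interval [0/1, 1/1), width = 1/1 - 0/1 = 1/1
  'a': [0/1 + 1/1*0/1, 0/1 + 1/1*1/5) = [0/1, 1/5)
  'b': [0/1 + 1/1*1/5, 0/1 + 1/1*4/5) = [1/5, 4/5)
  'c': [0/1 + 1/1*4/5, 0/1 + 1/1*1/1) = [4/5, 1/1) <- contains code 49/50
  emit 'c', narrow to [4/5, 1/1)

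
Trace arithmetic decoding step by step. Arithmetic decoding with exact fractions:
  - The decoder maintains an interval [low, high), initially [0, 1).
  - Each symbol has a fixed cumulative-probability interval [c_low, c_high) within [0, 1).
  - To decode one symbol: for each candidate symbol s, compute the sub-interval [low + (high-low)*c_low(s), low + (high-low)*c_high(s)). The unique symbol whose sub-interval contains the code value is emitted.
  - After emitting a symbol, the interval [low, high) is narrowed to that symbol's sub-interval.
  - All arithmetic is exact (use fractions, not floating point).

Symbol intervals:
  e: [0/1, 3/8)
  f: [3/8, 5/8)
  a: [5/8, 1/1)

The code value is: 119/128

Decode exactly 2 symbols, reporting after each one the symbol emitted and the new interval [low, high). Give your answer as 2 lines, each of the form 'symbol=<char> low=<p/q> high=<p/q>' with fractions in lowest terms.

Step 1: interval [0/1, 1/1), width = 1/1 - 0/1 = 1/1
  'e': [0/1 + 1/1*0/1, 0/1 + 1/1*3/8) = [0/1, 3/8)
  'f': [0/1 + 1/1*3/8, 0/1 + 1/1*5/8) = [3/8, 5/8)
  'a': [0/1 + 1/1*5/8, 0/1 + 1/1*1/1) = [5/8, 1/1) <- contains code 119/128
  emit 'a', narrow to [5/8, 1/1)
Step 2: interval [5/8, 1/1), width = 1/1 - 5/8 = 3/8
  'e': [5/8 + 3/8*0/1, 5/8 + 3/8*3/8) = [5/8, 49/64)
  'f': [5/8 + 3/8*3/8, 5/8 + 3/8*5/8) = [49/64, 55/64)
  'a': [5/8 + 3/8*5/8, 5/8 + 3/8*1/1) = [55/64, 1/1) <- contains code 119/128
  emit 'a', narrow to [55/64, 1/1)

Answer: symbol=a low=5/8 high=1/1
symbol=a low=55/64 high=1/1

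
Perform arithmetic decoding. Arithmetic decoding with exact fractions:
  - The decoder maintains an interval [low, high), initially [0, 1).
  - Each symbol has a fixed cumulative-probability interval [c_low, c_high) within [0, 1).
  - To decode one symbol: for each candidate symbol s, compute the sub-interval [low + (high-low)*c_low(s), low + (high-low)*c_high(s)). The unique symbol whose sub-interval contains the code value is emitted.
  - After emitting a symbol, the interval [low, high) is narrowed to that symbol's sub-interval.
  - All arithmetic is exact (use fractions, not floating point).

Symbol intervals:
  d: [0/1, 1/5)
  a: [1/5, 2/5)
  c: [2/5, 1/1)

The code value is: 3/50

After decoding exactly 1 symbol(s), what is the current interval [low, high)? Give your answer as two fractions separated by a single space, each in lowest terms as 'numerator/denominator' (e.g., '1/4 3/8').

Answer: 0/1 1/5

Derivation:
Step 1: interval [0/1, 1/1), width = 1/1 - 0/1 = 1/1
  'd': [0/1 + 1/1*0/1, 0/1 + 1/1*1/5) = [0/1, 1/5) <- contains code 3/50
  'a': [0/1 + 1/1*1/5, 0/1 + 1/1*2/5) = [1/5, 2/5)
  'c': [0/1 + 1/1*2/5, 0/1 + 1/1*1/1) = [2/5, 1/1)
  emit 'd', narrow to [0/1, 1/5)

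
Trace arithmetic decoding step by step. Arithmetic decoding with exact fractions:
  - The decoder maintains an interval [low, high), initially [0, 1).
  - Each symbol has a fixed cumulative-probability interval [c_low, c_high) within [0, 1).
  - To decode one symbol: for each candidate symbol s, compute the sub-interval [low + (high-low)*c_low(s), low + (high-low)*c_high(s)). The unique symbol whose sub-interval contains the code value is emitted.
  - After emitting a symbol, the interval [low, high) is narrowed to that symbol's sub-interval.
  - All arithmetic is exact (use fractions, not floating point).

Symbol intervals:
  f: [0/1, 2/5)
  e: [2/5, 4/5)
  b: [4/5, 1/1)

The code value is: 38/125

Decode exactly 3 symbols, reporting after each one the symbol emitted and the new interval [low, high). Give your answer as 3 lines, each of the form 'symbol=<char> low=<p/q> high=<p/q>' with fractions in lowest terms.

Step 1: interval [0/1, 1/1), width = 1/1 - 0/1 = 1/1
  'f': [0/1 + 1/1*0/1, 0/1 + 1/1*2/5) = [0/1, 2/5) <- contains code 38/125
  'e': [0/1 + 1/1*2/5, 0/1 + 1/1*4/5) = [2/5, 4/5)
  'b': [0/1 + 1/1*4/5, 0/1 + 1/1*1/1) = [4/5, 1/1)
  emit 'f', narrow to [0/1, 2/5)
Step 2: interval [0/1, 2/5), width = 2/5 - 0/1 = 2/5
  'f': [0/1 + 2/5*0/1, 0/1 + 2/5*2/5) = [0/1, 4/25)
  'e': [0/1 + 2/5*2/5, 0/1 + 2/5*4/5) = [4/25, 8/25) <- contains code 38/125
  'b': [0/1 + 2/5*4/5, 0/1 + 2/5*1/1) = [8/25, 2/5)
  emit 'e', narrow to [4/25, 8/25)
Step 3: interval [4/25, 8/25), width = 8/25 - 4/25 = 4/25
  'f': [4/25 + 4/25*0/1, 4/25 + 4/25*2/5) = [4/25, 28/125)
  'e': [4/25 + 4/25*2/5, 4/25 + 4/25*4/5) = [28/125, 36/125)
  'b': [4/25 + 4/25*4/5, 4/25 + 4/25*1/1) = [36/125, 8/25) <- contains code 38/125
  emit 'b', narrow to [36/125, 8/25)

Answer: symbol=f low=0/1 high=2/5
symbol=e low=4/25 high=8/25
symbol=b low=36/125 high=8/25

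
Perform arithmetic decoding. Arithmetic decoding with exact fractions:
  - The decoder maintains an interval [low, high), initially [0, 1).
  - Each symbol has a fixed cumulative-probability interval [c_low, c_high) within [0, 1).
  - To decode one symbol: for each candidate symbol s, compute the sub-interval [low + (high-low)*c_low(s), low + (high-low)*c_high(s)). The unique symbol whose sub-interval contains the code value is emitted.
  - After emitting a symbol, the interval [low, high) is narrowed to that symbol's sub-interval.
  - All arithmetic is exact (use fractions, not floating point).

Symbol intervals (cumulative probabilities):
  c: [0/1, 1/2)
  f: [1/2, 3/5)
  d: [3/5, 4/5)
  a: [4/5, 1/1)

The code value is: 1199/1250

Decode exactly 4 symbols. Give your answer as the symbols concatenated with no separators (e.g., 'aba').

Step 1: interval [0/1, 1/1), width = 1/1 - 0/1 = 1/1
  'c': [0/1 + 1/1*0/1, 0/1 + 1/1*1/2) = [0/1, 1/2)
  'f': [0/1 + 1/1*1/2, 0/1 + 1/1*3/5) = [1/2, 3/5)
  'd': [0/1 + 1/1*3/5, 0/1 + 1/1*4/5) = [3/5, 4/5)
  'a': [0/1 + 1/1*4/5, 0/1 + 1/1*1/1) = [4/5, 1/1) <- contains code 1199/1250
  emit 'a', narrow to [4/5, 1/1)
Step 2: interval [4/5, 1/1), width = 1/1 - 4/5 = 1/5
  'c': [4/5 + 1/5*0/1, 4/5 + 1/5*1/2) = [4/5, 9/10)
  'f': [4/5 + 1/5*1/2, 4/5 + 1/5*3/5) = [9/10, 23/25)
  'd': [4/5 + 1/5*3/5, 4/5 + 1/5*4/5) = [23/25, 24/25) <- contains code 1199/1250
  'a': [4/5 + 1/5*4/5, 4/5 + 1/5*1/1) = [24/25, 1/1)
  emit 'd', narrow to [23/25, 24/25)
Step 3: interval [23/25, 24/25), width = 24/25 - 23/25 = 1/25
  'c': [23/25 + 1/25*0/1, 23/25 + 1/25*1/2) = [23/25, 47/50)
  'f': [23/25 + 1/25*1/2, 23/25 + 1/25*3/5) = [47/50, 118/125)
  'd': [23/25 + 1/25*3/5, 23/25 + 1/25*4/5) = [118/125, 119/125)
  'a': [23/25 + 1/25*4/5, 23/25 + 1/25*1/1) = [119/125, 24/25) <- contains code 1199/1250
  emit 'a', narrow to [119/125, 24/25)
Step 4: interval [119/125, 24/25), width = 24/25 - 119/125 = 1/125
  'c': [119/125 + 1/125*0/1, 119/125 + 1/125*1/2) = [119/125, 239/250)
  'f': [119/125 + 1/125*1/2, 119/125 + 1/125*3/5) = [239/250, 598/625)
  'd': [119/125 + 1/125*3/5, 119/125 + 1/125*4/5) = [598/625, 599/625)
  'a': [119/125 + 1/125*4/5, 119/125 + 1/125*1/1) = [599/625, 24/25) <- contains code 1199/1250
  emit 'a', narrow to [599/625, 24/25)

Answer: adaa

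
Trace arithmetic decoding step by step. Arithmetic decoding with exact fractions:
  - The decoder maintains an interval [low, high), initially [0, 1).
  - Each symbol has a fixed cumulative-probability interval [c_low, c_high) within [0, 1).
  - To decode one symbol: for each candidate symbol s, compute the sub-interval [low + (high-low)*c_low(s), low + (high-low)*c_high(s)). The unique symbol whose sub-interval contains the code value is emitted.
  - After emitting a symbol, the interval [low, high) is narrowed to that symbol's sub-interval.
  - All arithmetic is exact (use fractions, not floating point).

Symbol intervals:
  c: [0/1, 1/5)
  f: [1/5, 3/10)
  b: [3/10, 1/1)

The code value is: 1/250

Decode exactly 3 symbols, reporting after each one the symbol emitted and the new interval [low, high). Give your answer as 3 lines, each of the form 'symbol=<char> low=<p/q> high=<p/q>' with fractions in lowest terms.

Step 1: interval [0/1, 1/1), width = 1/1 - 0/1 = 1/1
  'c': [0/1 + 1/1*0/1, 0/1 + 1/1*1/5) = [0/1, 1/5) <- contains code 1/250
  'f': [0/1 + 1/1*1/5, 0/1 + 1/1*3/10) = [1/5, 3/10)
  'b': [0/1 + 1/1*3/10, 0/1 + 1/1*1/1) = [3/10, 1/1)
  emit 'c', narrow to [0/1, 1/5)
Step 2: interval [0/1, 1/5), width = 1/5 - 0/1 = 1/5
  'c': [0/1 + 1/5*0/1, 0/1 + 1/5*1/5) = [0/1, 1/25) <- contains code 1/250
  'f': [0/1 + 1/5*1/5, 0/1 + 1/5*3/10) = [1/25, 3/50)
  'b': [0/1 + 1/5*3/10, 0/1 + 1/5*1/1) = [3/50, 1/5)
  emit 'c', narrow to [0/1, 1/25)
Step 3: interval [0/1, 1/25), width = 1/25 - 0/1 = 1/25
  'c': [0/1 + 1/25*0/1, 0/1 + 1/25*1/5) = [0/1, 1/125) <- contains code 1/250
  'f': [0/1 + 1/25*1/5, 0/1 + 1/25*3/10) = [1/125, 3/250)
  'b': [0/1 + 1/25*3/10, 0/1 + 1/25*1/1) = [3/250, 1/25)
  emit 'c', narrow to [0/1, 1/125)

Answer: symbol=c low=0/1 high=1/5
symbol=c low=0/1 high=1/25
symbol=c low=0/1 high=1/125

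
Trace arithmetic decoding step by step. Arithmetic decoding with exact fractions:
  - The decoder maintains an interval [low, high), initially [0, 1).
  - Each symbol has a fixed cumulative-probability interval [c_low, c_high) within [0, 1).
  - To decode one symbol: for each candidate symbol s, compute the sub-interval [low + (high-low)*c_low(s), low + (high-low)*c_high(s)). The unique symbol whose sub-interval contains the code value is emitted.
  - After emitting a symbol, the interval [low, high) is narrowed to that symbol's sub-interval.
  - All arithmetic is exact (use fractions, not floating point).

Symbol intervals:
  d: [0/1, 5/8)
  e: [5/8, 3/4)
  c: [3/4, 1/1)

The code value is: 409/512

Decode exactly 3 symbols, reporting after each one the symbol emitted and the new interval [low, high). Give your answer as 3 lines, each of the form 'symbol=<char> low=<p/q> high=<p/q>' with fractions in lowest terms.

Answer: symbol=c low=3/4 high=1/1
symbol=d low=3/4 high=29/32
symbol=d low=3/4 high=217/256

Derivation:
Step 1: interval [0/1, 1/1), width = 1/1 - 0/1 = 1/1
  'd': [0/1 + 1/1*0/1, 0/1 + 1/1*5/8) = [0/1, 5/8)
  'e': [0/1 + 1/1*5/8, 0/1 + 1/1*3/4) = [5/8, 3/4)
  'c': [0/1 + 1/1*3/4, 0/1 + 1/1*1/1) = [3/4, 1/1) <- contains code 409/512
  emit 'c', narrow to [3/4, 1/1)
Step 2: interval [3/4, 1/1), width = 1/1 - 3/4 = 1/4
  'd': [3/4 + 1/4*0/1, 3/4 + 1/4*5/8) = [3/4, 29/32) <- contains code 409/512
  'e': [3/4 + 1/4*5/8, 3/4 + 1/4*3/4) = [29/32, 15/16)
  'c': [3/4 + 1/4*3/4, 3/4 + 1/4*1/1) = [15/16, 1/1)
  emit 'd', narrow to [3/4, 29/32)
Step 3: interval [3/4, 29/32), width = 29/32 - 3/4 = 5/32
  'd': [3/4 + 5/32*0/1, 3/4 + 5/32*5/8) = [3/4, 217/256) <- contains code 409/512
  'e': [3/4 + 5/32*5/8, 3/4 + 5/32*3/4) = [217/256, 111/128)
  'c': [3/4 + 5/32*3/4, 3/4 + 5/32*1/1) = [111/128, 29/32)
  emit 'd', narrow to [3/4, 217/256)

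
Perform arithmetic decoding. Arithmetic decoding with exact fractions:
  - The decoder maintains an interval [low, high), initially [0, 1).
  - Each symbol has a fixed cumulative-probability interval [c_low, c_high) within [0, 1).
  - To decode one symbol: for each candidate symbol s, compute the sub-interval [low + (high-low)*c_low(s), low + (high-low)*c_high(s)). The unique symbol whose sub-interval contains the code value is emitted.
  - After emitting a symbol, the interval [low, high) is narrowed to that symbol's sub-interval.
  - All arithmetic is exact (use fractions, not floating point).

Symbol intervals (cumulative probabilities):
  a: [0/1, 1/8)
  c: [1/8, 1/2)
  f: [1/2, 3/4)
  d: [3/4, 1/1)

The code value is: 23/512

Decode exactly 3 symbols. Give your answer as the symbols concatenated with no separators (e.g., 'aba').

Step 1: interval [0/1, 1/1), width = 1/1 - 0/1 = 1/1
  'a': [0/1 + 1/1*0/1, 0/1 + 1/1*1/8) = [0/1, 1/8) <- contains code 23/512
  'c': [0/1 + 1/1*1/8, 0/1 + 1/1*1/2) = [1/8, 1/2)
  'f': [0/1 + 1/1*1/2, 0/1 + 1/1*3/4) = [1/2, 3/4)
  'd': [0/1 + 1/1*3/4, 0/1 + 1/1*1/1) = [3/4, 1/1)
  emit 'a', narrow to [0/1, 1/8)
Step 2: interval [0/1, 1/8), width = 1/8 - 0/1 = 1/8
  'a': [0/1 + 1/8*0/1, 0/1 + 1/8*1/8) = [0/1, 1/64)
  'c': [0/1 + 1/8*1/8, 0/1 + 1/8*1/2) = [1/64, 1/16) <- contains code 23/512
  'f': [0/1 + 1/8*1/2, 0/1 + 1/8*3/4) = [1/16, 3/32)
  'd': [0/1 + 1/8*3/4, 0/1 + 1/8*1/1) = [3/32, 1/8)
  emit 'c', narrow to [1/64, 1/16)
Step 3: interval [1/64, 1/16), width = 1/16 - 1/64 = 3/64
  'a': [1/64 + 3/64*0/1, 1/64 + 3/64*1/8) = [1/64, 11/512)
  'c': [1/64 + 3/64*1/8, 1/64 + 3/64*1/2) = [11/512, 5/128)
  'f': [1/64 + 3/64*1/2, 1/64 + 3/64*3/4) = [5/128, 13/256) <- contains code 23/512
  'd': [1/64 + 3/64*3/4, 1/64 + 3/64*1/1) = [13/256, 1/16)
  emit 'f', narrow to [5/128, 13/256)

Answer: acf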